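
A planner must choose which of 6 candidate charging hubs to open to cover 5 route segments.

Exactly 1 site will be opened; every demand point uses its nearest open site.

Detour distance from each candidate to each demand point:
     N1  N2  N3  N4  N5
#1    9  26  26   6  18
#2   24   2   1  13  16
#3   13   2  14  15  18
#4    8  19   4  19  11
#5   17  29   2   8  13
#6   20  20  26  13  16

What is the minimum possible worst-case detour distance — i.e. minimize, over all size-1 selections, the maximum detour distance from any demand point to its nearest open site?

18

Open {#3}.
  Farthest demand point is N5 at detour distance 18 (to #3); all others are ≤ 18.
With {#4} the worst case is 19.
With {#2} the worst case is 24.
No size-1 selection achieves below 18.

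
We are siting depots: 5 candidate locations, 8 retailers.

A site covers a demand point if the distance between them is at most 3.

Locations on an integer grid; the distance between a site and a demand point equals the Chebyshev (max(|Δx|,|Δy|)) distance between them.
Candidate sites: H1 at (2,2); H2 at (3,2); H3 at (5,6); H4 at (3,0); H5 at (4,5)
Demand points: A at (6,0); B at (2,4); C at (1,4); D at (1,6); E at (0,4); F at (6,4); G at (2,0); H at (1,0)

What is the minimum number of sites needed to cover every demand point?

Coverage sets (demand points within 3 of each site):
  H1: {B, C, E, G, H}
  H2: {A, B, C, E, F, G, H}
  H3: {B, F}
  H4: {A, G, H}
  H5: {B, C, D, F}
No single site covers all 8 demand points.
But {H2, H5} covers everything, so the minimum is 2.

2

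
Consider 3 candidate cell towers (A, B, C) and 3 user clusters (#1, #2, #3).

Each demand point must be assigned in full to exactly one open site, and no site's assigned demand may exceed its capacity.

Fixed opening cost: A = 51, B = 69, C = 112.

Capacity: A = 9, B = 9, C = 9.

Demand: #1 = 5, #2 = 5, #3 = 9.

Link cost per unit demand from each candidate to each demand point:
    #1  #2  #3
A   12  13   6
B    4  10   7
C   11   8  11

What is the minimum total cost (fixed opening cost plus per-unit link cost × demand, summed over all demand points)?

Open {A, B, C}; cheapest assignment that respects the capacities:
  A (cap 9, load 9): #3 — cost 9×6 = 54
  B (cap 9, load 5): #1 — cost 5×4 = 20
  C (cap 9, load 5): #2 — cost 5×8 = 40
  Shipping 114, fixed 232 → total 346.
  Any other capacity-feasible assignment to {A, B, C} ships for at least 114.
Total demand is 19 and no other set of sites has combined capacity ≥ 19, so {A, B, C} is the only feasible choice of open sites. Minimum: 346.

346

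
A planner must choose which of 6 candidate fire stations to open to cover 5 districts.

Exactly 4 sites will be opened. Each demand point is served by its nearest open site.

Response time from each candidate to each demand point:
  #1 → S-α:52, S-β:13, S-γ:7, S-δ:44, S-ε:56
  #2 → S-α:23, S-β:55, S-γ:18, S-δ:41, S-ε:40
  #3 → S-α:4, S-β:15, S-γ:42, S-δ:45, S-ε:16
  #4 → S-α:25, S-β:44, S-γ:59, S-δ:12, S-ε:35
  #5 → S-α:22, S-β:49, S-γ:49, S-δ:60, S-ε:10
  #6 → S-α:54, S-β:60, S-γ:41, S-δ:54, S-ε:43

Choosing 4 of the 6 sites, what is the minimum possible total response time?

Open {#1, #3, #4, #5}.
  S-α→#3 4, S-β→#1 13, S-γ→#1 7, S-δ→#4 12, S-ε→#5 10  ⇒ total 46.
Compare {#1, #2, #3, #4}: total 52.
Compare {#1, #3, #4, #6}: total 52.
No size-4 selection does better; minimum is 46.

46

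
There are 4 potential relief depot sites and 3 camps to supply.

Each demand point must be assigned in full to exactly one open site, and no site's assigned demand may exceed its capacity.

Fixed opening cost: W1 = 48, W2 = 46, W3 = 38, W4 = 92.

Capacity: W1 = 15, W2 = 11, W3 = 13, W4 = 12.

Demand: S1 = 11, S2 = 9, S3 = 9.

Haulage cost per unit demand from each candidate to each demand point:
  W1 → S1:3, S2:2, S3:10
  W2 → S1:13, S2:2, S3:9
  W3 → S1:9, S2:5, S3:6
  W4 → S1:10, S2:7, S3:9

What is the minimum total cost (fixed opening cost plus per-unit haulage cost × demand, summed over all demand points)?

Open {W1, W2, W3}; cheapest assignment that respects the capacities:
  W1 (cap 15, load 11): S1 — cost 11×3 = 33
  W2 (cap 11, load 9): S2 — cost 9×2 = 18
  W3 (cap 13, load 9): S3 — cost 9×6 = 54
  Shipping 105, fixed 132 → total 237.
  Any other capacity-feasible assignment to {W1, W2, W3} ships for at least 105.
Compare {W1, W2, W4}: its best feasible assignment gives total 318.
Compare {W1, W3, W4}: its best feasible assignment gives total 328.
Every other set of open sites that can feasibly serve all demand totals ≥ 318 even under its best assignment. Minimum: 237.

237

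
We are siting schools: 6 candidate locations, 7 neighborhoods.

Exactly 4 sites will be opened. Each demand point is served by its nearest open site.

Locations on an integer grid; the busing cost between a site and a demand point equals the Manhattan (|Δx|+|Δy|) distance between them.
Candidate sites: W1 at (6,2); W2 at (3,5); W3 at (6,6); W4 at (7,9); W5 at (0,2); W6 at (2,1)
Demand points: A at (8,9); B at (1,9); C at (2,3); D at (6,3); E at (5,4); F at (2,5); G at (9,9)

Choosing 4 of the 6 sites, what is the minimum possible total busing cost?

16

Open {W1, W2, W4, W6}.
  A→W4 1, B→W2 6, C→W6 2, D→W1 1, E→W1 3, F→W2 1, G→W4 2  ⇒ total 16.
Compare {W1, W2, W3, W4}: total 17.
Compare {W1, W2, W4, W5}: total 17.
No size-4 selection does better; minimum is 16.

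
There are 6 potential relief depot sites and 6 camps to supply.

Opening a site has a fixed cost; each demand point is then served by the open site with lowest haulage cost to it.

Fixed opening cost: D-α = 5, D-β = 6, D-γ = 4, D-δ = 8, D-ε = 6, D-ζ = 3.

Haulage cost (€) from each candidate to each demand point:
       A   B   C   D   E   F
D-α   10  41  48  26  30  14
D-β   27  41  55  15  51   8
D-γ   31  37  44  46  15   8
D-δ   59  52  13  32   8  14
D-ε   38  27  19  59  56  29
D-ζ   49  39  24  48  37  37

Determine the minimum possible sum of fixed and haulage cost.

106

Open {D-α, D-β, D-δ, D-ε}: assign each demand point to its cheapest open site.
  A→D-α 10, B→D-ε 27, C→D-δ 13, D→D-β 15, E→D-δ 8, F→D-β 8
  haulage cost 81, fixed 25 → total 106.
Compare {D-α, D-β, D-δ, D-ε, D-ζ}: haulage cost 81 + fixed 28 = 109.
Compare {D-α, D-β, D-γ, D-δ, D-ε}: haulage cost 81 + fixed 29 = 110.
Compare {D-α, D-β, D-γ, D-δ, D-ε, D-ζ}: haulage cost 81 + fixed 32 = 113.
All other subsets cost ≥ 109. Minimum total cost: 106.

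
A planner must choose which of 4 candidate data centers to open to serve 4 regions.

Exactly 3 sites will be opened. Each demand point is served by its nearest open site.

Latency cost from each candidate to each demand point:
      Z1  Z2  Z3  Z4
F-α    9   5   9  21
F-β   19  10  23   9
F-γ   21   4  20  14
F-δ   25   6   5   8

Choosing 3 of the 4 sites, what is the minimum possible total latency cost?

Open {F-α, F-γ, F-δ}.
  Z1→F-α 9, Z2→F-γ 4, Z3→F-δ 5, Z4→F-δ 8  ⇒ total 26.
Compare {F-α, F-β, F-δ}: total 27.
Compare {F-α, F-β, F-γ}: total 31.
No size-3 selection does better; minimum is 26.

26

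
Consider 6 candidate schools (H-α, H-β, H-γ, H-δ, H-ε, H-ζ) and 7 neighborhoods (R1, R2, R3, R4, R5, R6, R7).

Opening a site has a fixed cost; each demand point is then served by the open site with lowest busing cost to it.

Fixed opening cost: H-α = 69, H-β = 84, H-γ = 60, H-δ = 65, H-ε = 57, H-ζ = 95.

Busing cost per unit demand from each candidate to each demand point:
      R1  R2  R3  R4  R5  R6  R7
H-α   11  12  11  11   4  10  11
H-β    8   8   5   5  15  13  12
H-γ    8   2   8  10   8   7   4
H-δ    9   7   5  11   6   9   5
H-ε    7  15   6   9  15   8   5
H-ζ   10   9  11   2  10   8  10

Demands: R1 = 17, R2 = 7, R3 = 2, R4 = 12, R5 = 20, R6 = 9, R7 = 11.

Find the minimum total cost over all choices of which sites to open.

Open {H-α, H-γ, H-ζ}: assign each demand point to its cheapest open site.
  R1→H-γ 17×8=136, R2→H-γ 7×2=14, R3→H-γ 2×8=16, R4→H-ζ 12×2=24, R5→H-α 20×4=80, R6→H-γ 9×7=63, R7→H-γ 11×4=44
  busing cost 377, fixed 224 → total 601.
Compare {H-α, H-γ}: busing cost 473 + fixed 129 = 602.
Compare {H-γ, H-ζ}: busing cost 457 + fixed 155 = 612.
Compare {H-γ}: busing cost 553 + fixed 60 = 613.
All other subsets cost ≥ 602. Minimum total cost: 601.

601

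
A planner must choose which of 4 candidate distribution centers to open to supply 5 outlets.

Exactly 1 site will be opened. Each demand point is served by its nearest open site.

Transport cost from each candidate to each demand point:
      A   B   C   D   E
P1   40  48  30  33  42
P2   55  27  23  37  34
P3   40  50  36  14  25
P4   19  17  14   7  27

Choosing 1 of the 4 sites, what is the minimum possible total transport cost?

Open {P4}.
  A→P4 19, B→P4 17, C→P4 14, D→P4 7, E→P4 27  ⇒ total 84.
Compare {P3}: total 165.
Compare {P2}: total 176.
No size-1 selection does better; minimum is 84.

84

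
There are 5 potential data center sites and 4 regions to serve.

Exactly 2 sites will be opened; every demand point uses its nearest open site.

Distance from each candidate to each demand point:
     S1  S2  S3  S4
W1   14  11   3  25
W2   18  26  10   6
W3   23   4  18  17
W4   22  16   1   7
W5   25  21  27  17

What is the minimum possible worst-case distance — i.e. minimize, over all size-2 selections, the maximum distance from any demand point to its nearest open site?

14

Open {W1, W2}.
  Farthest demand point is S1 at distance 14 (to W1); all others are ≤ 14.
With {W1, W4} the worst case is 14.
With {W1, W3} the worst case is 17.
No size-2 selection achieves below 14.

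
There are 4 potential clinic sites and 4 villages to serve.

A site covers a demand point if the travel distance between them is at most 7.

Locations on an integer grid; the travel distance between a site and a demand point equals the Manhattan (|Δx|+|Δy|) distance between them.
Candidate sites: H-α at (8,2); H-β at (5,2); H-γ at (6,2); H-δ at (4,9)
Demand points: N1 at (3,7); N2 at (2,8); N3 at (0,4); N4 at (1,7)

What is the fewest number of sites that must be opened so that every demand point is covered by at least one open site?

2

Coverage sets (demand points within 7 of each site):
  H-α: {}
  H-β: {N1, N3}
  H-γ: {}
  H-δ: {N1, N2, N4}
No single site covers all 4 demand points.
But {H-β, H-δ} covers everything, so the minimum is 2.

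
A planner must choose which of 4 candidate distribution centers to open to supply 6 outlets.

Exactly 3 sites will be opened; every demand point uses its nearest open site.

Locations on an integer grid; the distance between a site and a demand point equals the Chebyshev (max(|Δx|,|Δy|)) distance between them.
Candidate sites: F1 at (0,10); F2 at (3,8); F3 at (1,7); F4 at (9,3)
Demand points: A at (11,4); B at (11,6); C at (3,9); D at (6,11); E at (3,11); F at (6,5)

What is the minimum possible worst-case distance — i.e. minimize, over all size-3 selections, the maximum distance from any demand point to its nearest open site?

3

Open {F1, F2, F4}.
  Farthest demand point is B at distance 3 (to F4); all others are ≤ 3.
With {F2, F3, F4} the worst case is 3.
With {F1, F3, F4} the worst case is 5.
No size-3 selection achieves below 3.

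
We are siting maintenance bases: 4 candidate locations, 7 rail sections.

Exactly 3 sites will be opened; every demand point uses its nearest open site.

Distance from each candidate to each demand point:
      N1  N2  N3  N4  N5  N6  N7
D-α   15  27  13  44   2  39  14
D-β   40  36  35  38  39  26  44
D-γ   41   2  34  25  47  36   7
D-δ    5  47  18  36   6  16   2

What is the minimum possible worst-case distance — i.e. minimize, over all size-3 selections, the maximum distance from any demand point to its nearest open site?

Open {D-α, D-γ, D-δ}.
  Farthest demand point is N4 at distance 25 (to D-γ); all others are ≤ 25.
With {D-β, D-γ, D-δ} the worst case is 25.
With {D-α, D-β, D-γ} the worst case is 26.
No size-3 selection achieves below 25.

25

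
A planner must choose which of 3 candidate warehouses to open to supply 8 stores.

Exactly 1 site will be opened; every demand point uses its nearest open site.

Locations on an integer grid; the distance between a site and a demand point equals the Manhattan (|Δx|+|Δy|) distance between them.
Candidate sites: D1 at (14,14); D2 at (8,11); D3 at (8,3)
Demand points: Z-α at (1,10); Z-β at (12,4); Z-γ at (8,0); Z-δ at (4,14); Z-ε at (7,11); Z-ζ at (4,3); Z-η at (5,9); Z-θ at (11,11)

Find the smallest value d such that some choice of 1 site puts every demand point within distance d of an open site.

12

Open {D2}.
  Farthest demand point is Z-ζ at distance 12 (to D2); all others are ≤ 12.
With {D3} the worst case is 15.
With {D1} the worst case is 21.
No size-1 selection achieves below 12.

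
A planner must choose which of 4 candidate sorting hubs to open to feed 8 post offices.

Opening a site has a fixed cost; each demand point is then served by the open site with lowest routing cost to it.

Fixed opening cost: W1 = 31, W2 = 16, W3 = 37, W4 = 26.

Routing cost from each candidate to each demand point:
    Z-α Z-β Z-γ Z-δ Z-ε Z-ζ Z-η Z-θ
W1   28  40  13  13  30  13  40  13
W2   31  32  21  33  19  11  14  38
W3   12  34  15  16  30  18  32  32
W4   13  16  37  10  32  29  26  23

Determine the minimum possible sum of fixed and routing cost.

169

Open {W2, W4}: assign each demand point to its cheapest open site.
  Z-α→W4 13, Z-β→W4 16, Z-γ→W2 21, Z-δ→W4 10, Z-ε→W2 19, Z-ζ→W2 11, Z-η→W2 14, Z-θ→W4 23
  routing cost 127, fixed 42 → total 169.
Compare {W1, W2, W4}: routing cost 109 + fixed 73 = 182.
Compare {W1, W2}: routing cost 143 + fixed 47 = 190.
Compare {W1, W4}: routing cost 134 + fixed 57 = 191.
All other subsets cost ≥ 182. Minimum total cost: 169.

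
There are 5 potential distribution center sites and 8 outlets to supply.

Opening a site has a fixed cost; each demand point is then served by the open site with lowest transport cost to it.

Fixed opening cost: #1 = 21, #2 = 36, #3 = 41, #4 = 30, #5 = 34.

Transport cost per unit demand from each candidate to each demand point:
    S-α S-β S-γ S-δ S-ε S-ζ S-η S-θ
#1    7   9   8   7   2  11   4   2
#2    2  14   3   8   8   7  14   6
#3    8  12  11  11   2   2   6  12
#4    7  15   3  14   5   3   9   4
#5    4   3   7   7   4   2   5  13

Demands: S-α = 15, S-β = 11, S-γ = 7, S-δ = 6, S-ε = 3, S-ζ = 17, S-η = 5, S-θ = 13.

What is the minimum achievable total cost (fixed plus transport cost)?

Open {#1, #2, #5}: assign each demand point to its cheapest open site.
  S-α→#2 15×2=30, S-β→#5 11×3=33, S-γ→#2 7×3=21, S-δ→#1 6×7=42, S-ε→#1 3×2=6, S-ζ→#5 17×2=34, S-η→#1 5×4=20, S-θ→#1 13×2=26
  transport cost 212, fixed 91 → total 303.
Compare {#1, #5}: transport cost 270 + fixed 55 = 325.
Compare {#1, #4, #5}: transport cost 242 + fixed 85 = 327.
Compare {#1, #2, #4, #5}: transport cost 212 + fixed 121 = 333.
All other subsets cost ≥ 325. Minimum total cost: 303.

303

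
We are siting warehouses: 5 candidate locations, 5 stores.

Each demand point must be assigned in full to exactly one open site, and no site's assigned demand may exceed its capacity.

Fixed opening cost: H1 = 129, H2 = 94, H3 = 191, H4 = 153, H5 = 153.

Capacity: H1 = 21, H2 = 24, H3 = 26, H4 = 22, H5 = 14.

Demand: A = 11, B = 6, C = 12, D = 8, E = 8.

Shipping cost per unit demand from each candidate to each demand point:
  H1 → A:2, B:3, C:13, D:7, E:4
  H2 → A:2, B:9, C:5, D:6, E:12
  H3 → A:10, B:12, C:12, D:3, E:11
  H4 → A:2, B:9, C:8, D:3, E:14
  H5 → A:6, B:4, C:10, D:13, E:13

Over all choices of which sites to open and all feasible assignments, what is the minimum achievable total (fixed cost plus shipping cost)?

Open {H2, H4}; cheapest assignment that respects the capacities:
  H2 (cap 24, load 23): A, C — cost 11×2 + 12×5 = 82
  H4 (cap 22, load 22): B, D, E — cost 6×9 + 8×3 + 8×14 = 190
  Shipping 272, fixed 247 → total 519.
  Any other capacity-feasible assignment to {H2, H4} ships for at least 272.
Compare {H1, H2, H4}: its best feasible assignment gives total 532.
Compare {H2, H3}: its best feasible assignment gives total 551.
Every other set of open sites that can feasibly serve all demand totals ≥ 532 even under its best assignment. Minimum: 519.

519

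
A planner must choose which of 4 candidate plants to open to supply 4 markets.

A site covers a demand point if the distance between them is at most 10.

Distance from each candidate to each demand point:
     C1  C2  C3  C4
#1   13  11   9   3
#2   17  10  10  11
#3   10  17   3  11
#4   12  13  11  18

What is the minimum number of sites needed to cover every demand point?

3

Coverage sets (demand points within 10 of each site):
  #1: {C3, C4}
  #2: {C2, C3}
  #3: {C1, C3}
  #4: {}
No 2 sites suffice: every size-2 union leaves at least one demand point uncovered.
But {#1, #2, #3} covers everything, so the minimum is 3.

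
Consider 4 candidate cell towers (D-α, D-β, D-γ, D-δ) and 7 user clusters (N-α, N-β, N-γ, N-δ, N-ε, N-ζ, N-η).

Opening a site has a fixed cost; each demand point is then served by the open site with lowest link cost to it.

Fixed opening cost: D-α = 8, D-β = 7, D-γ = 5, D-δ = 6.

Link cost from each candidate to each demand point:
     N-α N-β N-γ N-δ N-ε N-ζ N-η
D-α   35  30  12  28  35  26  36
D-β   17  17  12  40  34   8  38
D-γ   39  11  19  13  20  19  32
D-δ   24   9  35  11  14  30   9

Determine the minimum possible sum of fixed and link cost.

Open {D-β, D-δ}: assign each demand point to its cheapest open site.
  N-α→D-β 17, N-β→D-δ 9, N-γ→D-β 12, N-δ→D-δ 11, N-ε→D-δ 14, N-ζ→D-β 8, N-η→D-δ 9
  link cost 80, fixed 13 → total 93.
Compare {D-β, D-γ, D-δ}: link cost 80 + fixed 18 = 98.
Compare {D-α, D-β, D-δ}: link cost 80 + fixed 21 = 101.
Compare {D-α, D-β, D-γ, D-δ}: link cost 80 + fixed 26 = 106.
All other subsets cost ≥ 98. Minimum total cost: 93.

93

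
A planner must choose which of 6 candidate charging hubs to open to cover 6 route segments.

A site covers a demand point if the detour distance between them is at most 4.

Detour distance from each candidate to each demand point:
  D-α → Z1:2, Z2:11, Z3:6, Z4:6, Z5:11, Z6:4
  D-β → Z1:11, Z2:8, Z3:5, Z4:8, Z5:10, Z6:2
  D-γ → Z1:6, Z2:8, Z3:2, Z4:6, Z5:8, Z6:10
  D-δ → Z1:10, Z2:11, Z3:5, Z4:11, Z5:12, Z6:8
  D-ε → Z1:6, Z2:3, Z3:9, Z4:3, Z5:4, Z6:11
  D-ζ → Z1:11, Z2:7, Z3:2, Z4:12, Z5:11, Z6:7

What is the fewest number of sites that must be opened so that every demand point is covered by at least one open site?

Coverage sets (demand points within 4 of each site):
  D-α: {Z1, Z6}
  D-β: {Z6}
  D-γ: {Z3}
  D-δ: {}
  D-ε: {Z2, Z4, Z5}
  D-ζ: {Z3}
No 2 sites suffice: every size-2 union leaves at least one demand point uncovered.
But {D-α, D-γ, D-ε} covers everything, so the minimum is 3.

3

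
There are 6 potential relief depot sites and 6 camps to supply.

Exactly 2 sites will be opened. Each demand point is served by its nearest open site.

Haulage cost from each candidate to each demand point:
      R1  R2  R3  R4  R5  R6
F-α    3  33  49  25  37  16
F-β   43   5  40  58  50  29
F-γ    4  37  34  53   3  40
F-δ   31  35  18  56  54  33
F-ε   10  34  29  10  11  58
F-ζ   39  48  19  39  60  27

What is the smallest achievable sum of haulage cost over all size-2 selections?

Open {F-β, F-ε}.
  R1→F-ε 10, R2→F-β 5, R3→F-ε 29, R4→F-ε 10, R5→F-ε 11, R6→F-β 29  ⇒ total 94.
Compare {F-α, F-ε}: total 102.
Compare {F-ε, F-ζ}: total 111.
No size-2 selection does better; minimum is 94.

94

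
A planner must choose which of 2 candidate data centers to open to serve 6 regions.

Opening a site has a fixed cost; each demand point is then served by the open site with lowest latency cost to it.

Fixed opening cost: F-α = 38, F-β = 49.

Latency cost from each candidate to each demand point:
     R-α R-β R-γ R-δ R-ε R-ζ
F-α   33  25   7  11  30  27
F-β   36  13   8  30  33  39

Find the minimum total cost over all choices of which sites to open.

171

Open {F-α}: assign each demand point to its cheapest open site.
  R-α→F-α 33, R-β→F-α 25, R-γ→F-α 7, R-δ→F-α 11, R-ε→F-α 30, R-ζ→F-α 27
  latency cost 133, fixed 38 → total 171.
Compare {F-β}: latency cost 159 + fixed 49 = 208.
Compare {F-α, F-β}: latency cost 121 + fixed 87 = 208.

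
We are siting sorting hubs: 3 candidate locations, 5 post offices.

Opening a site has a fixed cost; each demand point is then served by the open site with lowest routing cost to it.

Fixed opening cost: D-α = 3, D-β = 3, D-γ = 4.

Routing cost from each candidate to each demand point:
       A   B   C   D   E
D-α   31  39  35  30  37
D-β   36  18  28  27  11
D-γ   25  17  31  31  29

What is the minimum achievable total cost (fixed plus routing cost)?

Open {D-β, D-γ}: assign each demand point to its cheapest open site.
  A→D-γ 25, B→D-γ 17, C→D-β 28, D→D-β 27, E→D-β 11
  routing cost 108, fixed 7 → total 115.
Compare {D-α, D-β, D-γ}: routing cost 108 + fixed 10 = 118.
Compare {D-α, D-β}: routing cost 115 + fixed 6 = 121.
Compare {D-β}: routing cost 120 + fixed 3 = 123.
All other subsets cost ≥ 118. Minimum total cost: 115.

115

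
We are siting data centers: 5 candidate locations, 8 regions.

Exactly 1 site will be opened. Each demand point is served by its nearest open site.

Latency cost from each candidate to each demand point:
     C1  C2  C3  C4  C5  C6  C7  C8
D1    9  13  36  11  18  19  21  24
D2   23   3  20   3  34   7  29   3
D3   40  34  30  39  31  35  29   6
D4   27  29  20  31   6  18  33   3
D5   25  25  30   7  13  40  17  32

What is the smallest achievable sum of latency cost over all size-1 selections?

Open {D2}.
  C1→D2 23, C2→D2 3, C3→D2 20, C4→D2 3, C5→D2 34, C6→D2 7, C7→D2 29, C8→D2 3  ⇒ total 122.
Compare {D1}: total 151.
Compare {D4}: total 167.
No size-1 selection does better; minimum is 122.

122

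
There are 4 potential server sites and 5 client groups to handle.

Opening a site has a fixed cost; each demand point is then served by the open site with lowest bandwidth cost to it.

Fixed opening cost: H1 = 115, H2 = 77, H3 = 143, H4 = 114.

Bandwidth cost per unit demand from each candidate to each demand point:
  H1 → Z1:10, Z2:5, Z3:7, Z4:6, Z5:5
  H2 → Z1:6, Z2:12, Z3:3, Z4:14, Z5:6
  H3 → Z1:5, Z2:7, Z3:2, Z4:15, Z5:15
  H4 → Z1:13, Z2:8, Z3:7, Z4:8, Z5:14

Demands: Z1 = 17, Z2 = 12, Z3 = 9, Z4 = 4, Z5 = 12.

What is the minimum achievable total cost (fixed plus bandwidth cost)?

465

Open {H1, H2}: assign each demand point to its cheapest open site.
  Z1→H2 17×6=102, Z2→H1 12×5=60, Z3→H2 9×3=27, Z4→H1 4×6=24, Z5→H1 12×5=60
  bandwidth cost 273, fixed 192 → total 465.
Compare {H2}: bandwidth cost 401 + fixed 77 = 478.
Compare {H1}: bandwidth cost 377 + fixed 115 = 492.
Compare {H1, H3}: bandwidth cost 247 + fixed 258 = 505.
All other subsets cost ≥ 478. Minimum total cost: 465.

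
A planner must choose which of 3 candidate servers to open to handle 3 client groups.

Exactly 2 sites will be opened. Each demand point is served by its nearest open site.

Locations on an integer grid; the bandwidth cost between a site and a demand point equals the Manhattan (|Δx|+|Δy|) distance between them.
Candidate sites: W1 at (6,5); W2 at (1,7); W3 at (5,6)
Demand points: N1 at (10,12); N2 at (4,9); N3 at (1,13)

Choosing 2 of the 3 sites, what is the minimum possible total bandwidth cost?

Open {W2, W3}.
  N1→W3 11, N2→W3 4, N3→W2 6  ⇒ total 21.
Compare {W1, W2}: total 22.
Compare {W1, W3}: total 26.

21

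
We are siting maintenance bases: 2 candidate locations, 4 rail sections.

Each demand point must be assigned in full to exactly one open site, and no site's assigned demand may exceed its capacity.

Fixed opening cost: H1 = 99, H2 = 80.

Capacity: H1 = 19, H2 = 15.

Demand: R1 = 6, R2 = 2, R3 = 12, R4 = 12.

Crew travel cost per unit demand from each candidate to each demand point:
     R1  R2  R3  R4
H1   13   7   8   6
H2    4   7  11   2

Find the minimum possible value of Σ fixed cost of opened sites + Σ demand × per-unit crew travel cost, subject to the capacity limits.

Open {H1, H2}; cheapest assignment that respects the capacities:
  H1 (cap 19, load 18): R1, R3 — cost 6×13 + 12×8 = 174
  H2 (cap 15, load 14): R2, R4 — cost 2×7 + 12×2 = 38
  Shipping 212, fixed 179 → total 391.
  Any other capacity-feasible assignment to {H1, H2} ships for at least 212.
Total demand is 32 and no other set of sites has combined capacity ≥ 32, so {H1, H2} is the only feasible choice of open sites. Minimum: 391.

391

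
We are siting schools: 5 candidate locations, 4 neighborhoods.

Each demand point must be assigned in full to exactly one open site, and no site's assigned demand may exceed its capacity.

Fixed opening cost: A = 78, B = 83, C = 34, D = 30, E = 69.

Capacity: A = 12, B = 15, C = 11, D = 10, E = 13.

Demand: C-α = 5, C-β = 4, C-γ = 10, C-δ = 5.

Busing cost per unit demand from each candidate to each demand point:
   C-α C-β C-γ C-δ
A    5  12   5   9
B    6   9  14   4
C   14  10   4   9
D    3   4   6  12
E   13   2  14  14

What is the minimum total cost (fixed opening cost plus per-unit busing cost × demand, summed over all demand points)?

Open {B, C, D}; cheapest assignment that respects the capacities:
  B (cap 15, load 5): C-δ — cost 5×4 = 20
  C (cap 11, load 10): C-γ — cost 10×4 = 40
  D (cap 10, load 9): C-α, C-β — cost 5×3 + 4×4 = 31
  Shipping 91, fixed 147 → total 238.
  Any other capacity-feasible assignment to {B, C, D} ships for at least 91.
Compare {B, C}: its best feasible assignment gives total 243.
Compare {C, D, E}: its best feasible assignment gives total 256.
Every other set of open sites that can feasibly serve all demand totals ≥ 243 even under its best assignment. Minimum: 238.

238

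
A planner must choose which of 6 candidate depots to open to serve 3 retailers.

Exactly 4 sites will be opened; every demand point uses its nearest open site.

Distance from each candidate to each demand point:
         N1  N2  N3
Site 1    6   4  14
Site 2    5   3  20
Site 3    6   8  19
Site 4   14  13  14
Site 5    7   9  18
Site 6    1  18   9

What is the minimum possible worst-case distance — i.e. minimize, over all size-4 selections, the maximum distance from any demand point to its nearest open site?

Open {Site 1, Site 2, Site 3, Site 6}.
  Farthest demand point is N3 at distance 9 (to Site 6); all others are ≤ 9.
With {Site 1, Site 2, Site 4, Site 6} the worst case is 9.
With {Site 1, Site 2, Site 5, Site 6} the worst case is 9.
No size-4 selection achieves below 9.

9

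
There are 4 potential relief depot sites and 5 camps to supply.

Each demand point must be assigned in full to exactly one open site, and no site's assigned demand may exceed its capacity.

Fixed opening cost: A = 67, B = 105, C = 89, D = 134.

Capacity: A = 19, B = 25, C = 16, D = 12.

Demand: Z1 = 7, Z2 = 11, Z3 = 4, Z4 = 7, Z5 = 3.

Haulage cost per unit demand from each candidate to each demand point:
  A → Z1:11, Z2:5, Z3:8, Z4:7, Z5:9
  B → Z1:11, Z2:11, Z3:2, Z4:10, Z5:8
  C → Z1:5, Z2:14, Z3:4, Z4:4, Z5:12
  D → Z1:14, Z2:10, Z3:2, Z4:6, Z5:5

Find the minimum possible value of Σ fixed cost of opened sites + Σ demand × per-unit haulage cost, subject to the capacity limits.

333

Open {A, C}; cheapest assignment that respects the capacities:
  A (cap 19, load 18): Z2, Z3, Z5 — cost 11×5 + 4×8 + 3×9 = 114
  C (cap 16, load 14): Z1, Z4 — cost 7×5 + 7×4 = 63
  Shipping 177, fixed 156 → total 333.
  Any other capacity-feasible assignment to {A, C} ships for at least 177.
Compare {A, B}: its best feasible assignment gives total 385.
Compare {B, C}: its best feasible assignment gives total 410.
Every other set of open sites that can feasibly serve all demand totals ≥ 385 even under its best assignment. Minimum: 333.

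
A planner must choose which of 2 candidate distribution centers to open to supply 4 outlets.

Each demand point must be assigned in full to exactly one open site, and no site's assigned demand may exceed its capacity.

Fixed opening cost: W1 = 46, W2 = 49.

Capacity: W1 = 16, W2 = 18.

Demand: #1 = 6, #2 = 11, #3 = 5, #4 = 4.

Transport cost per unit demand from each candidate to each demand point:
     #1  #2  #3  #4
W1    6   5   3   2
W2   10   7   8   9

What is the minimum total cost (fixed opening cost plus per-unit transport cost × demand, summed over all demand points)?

Open {W1, W2}; cheapest assignment that respects the capacities:
  W1 (cap 16, load 15): #1, #3, #4 — cost 6×6 + 5×3 + 4×2 = 59
  W2 (cap 18, load 11): #2 — cost 11×7 = 77
  Shipping 136, fixed 95 → total 231.
  Any other capacity-feasible assignment to {W1, W2} ships for at least 136.
Total demand is 26 and no other set of sites has combined capacity ≥ 26, so {W1, W2} is the only feasible choice of open sites. Minimum: 231.

231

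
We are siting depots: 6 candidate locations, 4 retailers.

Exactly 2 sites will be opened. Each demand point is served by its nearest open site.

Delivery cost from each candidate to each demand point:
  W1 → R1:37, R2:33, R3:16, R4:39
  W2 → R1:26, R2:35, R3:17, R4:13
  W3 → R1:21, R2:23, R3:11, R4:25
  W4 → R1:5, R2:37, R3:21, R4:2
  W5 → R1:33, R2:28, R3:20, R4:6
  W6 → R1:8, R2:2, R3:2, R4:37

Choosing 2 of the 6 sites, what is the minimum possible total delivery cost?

11

Open {W4, W6}.
  R1→W4 5, R2→W6 2, R3→W6 2, R4→W4 2  ⇒ total 11.
Compare {W5, W6}: total 18.
Compare {W2, W6}: total 25.
No size-2 selection does better; minimum is 11.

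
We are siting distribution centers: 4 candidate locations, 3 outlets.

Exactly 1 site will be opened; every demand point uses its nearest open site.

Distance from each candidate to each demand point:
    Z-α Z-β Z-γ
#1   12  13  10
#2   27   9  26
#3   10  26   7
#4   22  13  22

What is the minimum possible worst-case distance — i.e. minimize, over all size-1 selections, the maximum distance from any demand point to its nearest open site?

13

Open {#1}.
  Farthest demand point is Z-β at distance 13 (to #1); all others are ≤ 13.
With {#4} the worst case is 22.
With {#3} the worst case is 26.
No size-1 selection achieves below 13.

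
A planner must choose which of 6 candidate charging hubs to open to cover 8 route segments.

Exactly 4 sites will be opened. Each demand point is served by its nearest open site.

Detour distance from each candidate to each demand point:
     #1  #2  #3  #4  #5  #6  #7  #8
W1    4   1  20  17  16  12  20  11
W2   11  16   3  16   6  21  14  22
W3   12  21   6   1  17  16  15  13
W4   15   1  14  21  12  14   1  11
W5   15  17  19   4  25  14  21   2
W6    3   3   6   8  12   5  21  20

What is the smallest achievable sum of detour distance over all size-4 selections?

25

Open {W2, W4, W5, W6}.
  #1→W6 3, #2→W4 1, #3→W2 3, #4→W5 4, #5→W2 6, #6→W6 5, #7→W4 1, #8→W5 2  ⇒ total 25.
Compare {W2, W3, W4, W6}: total 31.
Compare {W3, W4, W5, W6}: total 31.
No size-4 selection does better; minimum is 25.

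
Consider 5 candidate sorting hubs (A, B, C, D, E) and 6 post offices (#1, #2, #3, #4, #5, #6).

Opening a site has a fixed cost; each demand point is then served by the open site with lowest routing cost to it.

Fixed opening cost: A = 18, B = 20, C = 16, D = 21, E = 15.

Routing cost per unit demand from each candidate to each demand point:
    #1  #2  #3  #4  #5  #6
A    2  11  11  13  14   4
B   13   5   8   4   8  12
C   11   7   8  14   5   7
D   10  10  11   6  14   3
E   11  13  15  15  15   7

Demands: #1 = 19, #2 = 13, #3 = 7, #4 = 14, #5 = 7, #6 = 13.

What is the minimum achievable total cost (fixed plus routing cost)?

Open {A, B, C}: assign each demand point to its cheapest open site.
  #1→A 19×2=38, #2→B 13×5=65, #3→B 7×8=56, #4→B 14×4=56, #5→C 7×5=35, #6→A 13×4=52
  routing cost 302, fixed 54 → total 356.
Compare {A, B}: routing cost 323 + fixed 38 = 361.
Compare {A, B, C, D}: routing cost 289 + fixed 75 = 364.
Compare {A, B, D}: routing cost 310 + fixed 59 = 369.
All other subsets cost ≥ 361. Minimum total cost: 356.

356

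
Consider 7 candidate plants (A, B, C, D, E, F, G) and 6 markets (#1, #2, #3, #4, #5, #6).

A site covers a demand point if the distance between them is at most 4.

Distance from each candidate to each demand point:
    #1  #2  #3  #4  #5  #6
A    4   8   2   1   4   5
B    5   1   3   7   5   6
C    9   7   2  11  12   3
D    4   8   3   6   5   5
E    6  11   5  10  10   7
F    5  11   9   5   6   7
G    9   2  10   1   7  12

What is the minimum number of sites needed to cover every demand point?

Coverage sets (demand points within 4 of each site):
  A: {#1, #3, #4, #5}
  B: {#2, #3}
  C: {#3, #6}
  D: {#1, #3}
  E: {}
  F: {}
  G: {#2, #4}
No 2 sites suffice: every size-2 union leaves at least one demand point uncovered.
But {A, B, C} covers everything, so the minimum is 3.

3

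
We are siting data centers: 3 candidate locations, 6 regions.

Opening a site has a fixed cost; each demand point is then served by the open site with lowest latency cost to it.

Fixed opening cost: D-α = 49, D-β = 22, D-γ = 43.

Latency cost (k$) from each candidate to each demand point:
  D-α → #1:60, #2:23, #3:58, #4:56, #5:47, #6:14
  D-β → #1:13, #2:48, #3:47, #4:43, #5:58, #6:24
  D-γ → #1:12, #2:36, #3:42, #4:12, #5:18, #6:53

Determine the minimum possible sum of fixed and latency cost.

209

Open {D-β, D-γ}: assign each demand point to its cheapest open site.
  #1→D-γ 12, #2→D-γ 36, #3→D-γ 42, #4→D-γ 12, #5→D-γ 18, #6→D-β 24
  latency cost 144, fixed 65 → total 209.
Compare {D-α, D-γ}: latency cost 121 + fixed 92 = 213.
Compare {D-γ}: latency cost 173 + fixed 43 = 216.
Compare {D-α, D-β, D-γ}: latency cost 121 + fixed 114 = 235.
All other subsets cost ≥ 213. Minimum total cost: 209.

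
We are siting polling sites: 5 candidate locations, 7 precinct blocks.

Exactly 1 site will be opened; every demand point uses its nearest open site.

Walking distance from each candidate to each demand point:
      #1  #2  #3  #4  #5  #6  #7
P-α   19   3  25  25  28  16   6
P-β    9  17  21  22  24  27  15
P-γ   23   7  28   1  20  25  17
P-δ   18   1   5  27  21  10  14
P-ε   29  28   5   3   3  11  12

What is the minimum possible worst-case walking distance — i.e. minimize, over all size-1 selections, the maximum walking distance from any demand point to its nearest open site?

Open {P-β}.
  Farthest demand point is #6 at walking distance 27 (to P-β); all others are ≤ 27.
With {P-δ} the worst case is 27.
With {P-α} the worst case is 28.
No size-1 selection achieves below 27.

27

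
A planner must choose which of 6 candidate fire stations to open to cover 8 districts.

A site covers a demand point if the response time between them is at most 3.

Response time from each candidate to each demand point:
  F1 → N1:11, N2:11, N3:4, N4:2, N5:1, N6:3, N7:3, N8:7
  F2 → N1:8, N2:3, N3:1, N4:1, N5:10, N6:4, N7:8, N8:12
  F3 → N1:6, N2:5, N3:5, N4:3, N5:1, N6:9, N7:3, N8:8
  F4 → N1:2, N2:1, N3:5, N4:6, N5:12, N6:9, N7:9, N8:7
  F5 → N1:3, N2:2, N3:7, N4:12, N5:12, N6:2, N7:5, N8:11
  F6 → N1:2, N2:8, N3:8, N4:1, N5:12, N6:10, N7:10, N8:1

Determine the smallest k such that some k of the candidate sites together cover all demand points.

Coverage sets (demand points within 3 of each site):
  F1: {N4, N5, N6, N7}
  F2: {N2, N3, N4}
  F3: {N4, N5, N7}
  F4: {N1, N2}
  F5: {N1, N2, N6}
  F6: {N1, N4, N8}
No 2 sites suffice: every size-2 union leaves at least one demand point uncovered.
But {F1, F2, F6} covers everything, so the minimum is 3.

3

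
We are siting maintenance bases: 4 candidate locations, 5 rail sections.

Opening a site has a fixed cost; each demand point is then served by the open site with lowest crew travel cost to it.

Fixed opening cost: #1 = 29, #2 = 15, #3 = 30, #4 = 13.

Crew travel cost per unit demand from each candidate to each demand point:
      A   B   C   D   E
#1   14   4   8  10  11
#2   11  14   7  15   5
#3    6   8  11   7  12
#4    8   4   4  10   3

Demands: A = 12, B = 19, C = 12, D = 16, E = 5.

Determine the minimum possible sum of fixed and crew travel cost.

366

Open {#3, #4}: assign each demand point to its cheapest open site.
  A→#3 12×6=72, B→#4 19×4=76, C→#4 12×4=48, D→#3 16×7=112, E→#4 5×3=15
  crew travel cost 323, fixed 43 → total 366.
Compare {#2, #3, #4}: crew travel cost 323 + fixed 58 = 381.
Compare {#1, #3, #4}: crew travel cost 323 + fixed 72 = 395.
Compare {#4}: crew travel cost 395 + fixed 13 = 408.
All other subsets cost ≥ 381. Minimum total cost: 366.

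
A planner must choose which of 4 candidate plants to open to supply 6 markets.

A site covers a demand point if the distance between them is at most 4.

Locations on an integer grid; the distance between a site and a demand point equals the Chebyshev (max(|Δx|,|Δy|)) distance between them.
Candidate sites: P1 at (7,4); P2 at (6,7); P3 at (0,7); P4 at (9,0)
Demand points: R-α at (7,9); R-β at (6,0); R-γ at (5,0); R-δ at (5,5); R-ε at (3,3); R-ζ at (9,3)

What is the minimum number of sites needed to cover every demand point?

Coverage sets (demand points within 4 of each site):
  P1: {R-β, R-γ, R-δ, R-ε, R-ζ}
  P2: {R-α, R-δ, R-ε, R-ζ}
  P3: {R-ε}
  P4: {R-β, R-γ, R-ζ}
No single site covers all 6 demand points.
But {P1, P2} covers everything, so the minimum is 2.

2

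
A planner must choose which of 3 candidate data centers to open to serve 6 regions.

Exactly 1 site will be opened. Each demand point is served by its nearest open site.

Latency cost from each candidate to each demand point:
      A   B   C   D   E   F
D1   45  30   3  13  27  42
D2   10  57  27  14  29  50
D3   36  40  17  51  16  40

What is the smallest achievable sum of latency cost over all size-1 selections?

160

Open {D1}.
  A→D1 45, B→D1 30, C→D1 3, D→D1 13, E→D1 27, F→D1 42  ⇒ total 160.
Compare {D2}: total 187.
Compare {D3}: total 200.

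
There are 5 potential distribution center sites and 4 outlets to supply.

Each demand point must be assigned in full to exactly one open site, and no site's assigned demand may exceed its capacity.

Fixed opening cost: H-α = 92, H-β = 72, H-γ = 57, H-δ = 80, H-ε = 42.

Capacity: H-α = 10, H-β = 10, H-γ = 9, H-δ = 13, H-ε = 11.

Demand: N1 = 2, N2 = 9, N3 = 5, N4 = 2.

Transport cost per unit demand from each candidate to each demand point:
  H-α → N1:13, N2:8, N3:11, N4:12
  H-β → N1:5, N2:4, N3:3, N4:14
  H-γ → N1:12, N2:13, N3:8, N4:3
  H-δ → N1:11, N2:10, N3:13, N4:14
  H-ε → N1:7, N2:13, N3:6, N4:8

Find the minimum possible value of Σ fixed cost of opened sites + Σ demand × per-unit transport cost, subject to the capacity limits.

Open {H-β, H-ε}; cheapest assignment that respects the capacities:
  H-β (cap 10, load 9): N2 — cost 9×4 = 36
  H-ε (cap 11, load 9): N1, N3, N4 — cost 2×7 + 5×6 + 2×8 = 60
  Shipping 96, fixed 114 → total 210.
  Any other capacity-feasible assignment to {H-β, H-ε} ships for at least 96.
Compare {H-β, H-γ}: its best feasible assignment gives total 235.
Compare {H-β, H-γ, H-ε}: its best feasible assignment gives total 257.
Every other set of open sites that can feasibly serve all demand totals ≥ 235 even under its best assignment. Minimum: 210.

210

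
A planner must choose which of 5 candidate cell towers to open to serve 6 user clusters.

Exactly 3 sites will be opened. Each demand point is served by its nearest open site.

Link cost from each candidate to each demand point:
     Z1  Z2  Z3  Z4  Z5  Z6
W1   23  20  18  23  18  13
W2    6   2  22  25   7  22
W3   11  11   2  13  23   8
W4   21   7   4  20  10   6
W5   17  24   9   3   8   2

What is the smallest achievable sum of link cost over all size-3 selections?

Open {W2, W3, W5}.
  Z1→W2 6, Z2→W2 2, Z3→W3 2, Z4→W5 3, Z5→W2 7, Z6→W5 2  ⇒ total 22.
Compare {W2, W4, W5}: total 24.
Compare {W1, W2, W5}: total 29.
No size-3 selection does better; minimum is 22.

22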